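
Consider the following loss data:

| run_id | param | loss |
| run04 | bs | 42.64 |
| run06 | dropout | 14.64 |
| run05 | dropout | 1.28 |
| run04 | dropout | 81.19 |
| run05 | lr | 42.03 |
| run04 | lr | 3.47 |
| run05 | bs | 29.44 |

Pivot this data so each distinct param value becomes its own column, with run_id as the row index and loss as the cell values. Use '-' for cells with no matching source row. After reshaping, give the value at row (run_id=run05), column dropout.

The long row with run_id=run05, param=dropout has loss=1.28.

1.28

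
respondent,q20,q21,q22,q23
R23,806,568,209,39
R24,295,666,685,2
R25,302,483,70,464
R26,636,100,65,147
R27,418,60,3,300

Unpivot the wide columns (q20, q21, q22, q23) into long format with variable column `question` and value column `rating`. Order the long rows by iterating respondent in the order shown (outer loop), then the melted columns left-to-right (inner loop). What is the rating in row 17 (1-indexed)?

418

20 rows total (5 × 4). Row 17: index ⌊(17-1)/4⌋ = 4 into respondent → R27; (17-1) mod 4 = 0 into the melted columns → q20.
So row 17 is (R27, q20, 418); rating = 418.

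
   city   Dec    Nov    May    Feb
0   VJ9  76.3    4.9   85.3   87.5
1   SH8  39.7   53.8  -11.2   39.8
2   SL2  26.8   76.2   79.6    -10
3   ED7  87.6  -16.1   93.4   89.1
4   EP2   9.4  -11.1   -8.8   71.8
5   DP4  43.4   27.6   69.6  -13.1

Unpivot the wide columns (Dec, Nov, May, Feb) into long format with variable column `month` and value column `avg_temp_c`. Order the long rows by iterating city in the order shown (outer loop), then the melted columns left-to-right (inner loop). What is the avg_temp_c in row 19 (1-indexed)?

-8.8

24 rows total (6 × 4). Row 19: index ⌊(19-1)/4⌋ = 4 into city → EP2; (19-1) mod 4 = 2 into the melted columns → May.
So row 19 is (EP2, May, -8.8); avg_temp_c = -8.8.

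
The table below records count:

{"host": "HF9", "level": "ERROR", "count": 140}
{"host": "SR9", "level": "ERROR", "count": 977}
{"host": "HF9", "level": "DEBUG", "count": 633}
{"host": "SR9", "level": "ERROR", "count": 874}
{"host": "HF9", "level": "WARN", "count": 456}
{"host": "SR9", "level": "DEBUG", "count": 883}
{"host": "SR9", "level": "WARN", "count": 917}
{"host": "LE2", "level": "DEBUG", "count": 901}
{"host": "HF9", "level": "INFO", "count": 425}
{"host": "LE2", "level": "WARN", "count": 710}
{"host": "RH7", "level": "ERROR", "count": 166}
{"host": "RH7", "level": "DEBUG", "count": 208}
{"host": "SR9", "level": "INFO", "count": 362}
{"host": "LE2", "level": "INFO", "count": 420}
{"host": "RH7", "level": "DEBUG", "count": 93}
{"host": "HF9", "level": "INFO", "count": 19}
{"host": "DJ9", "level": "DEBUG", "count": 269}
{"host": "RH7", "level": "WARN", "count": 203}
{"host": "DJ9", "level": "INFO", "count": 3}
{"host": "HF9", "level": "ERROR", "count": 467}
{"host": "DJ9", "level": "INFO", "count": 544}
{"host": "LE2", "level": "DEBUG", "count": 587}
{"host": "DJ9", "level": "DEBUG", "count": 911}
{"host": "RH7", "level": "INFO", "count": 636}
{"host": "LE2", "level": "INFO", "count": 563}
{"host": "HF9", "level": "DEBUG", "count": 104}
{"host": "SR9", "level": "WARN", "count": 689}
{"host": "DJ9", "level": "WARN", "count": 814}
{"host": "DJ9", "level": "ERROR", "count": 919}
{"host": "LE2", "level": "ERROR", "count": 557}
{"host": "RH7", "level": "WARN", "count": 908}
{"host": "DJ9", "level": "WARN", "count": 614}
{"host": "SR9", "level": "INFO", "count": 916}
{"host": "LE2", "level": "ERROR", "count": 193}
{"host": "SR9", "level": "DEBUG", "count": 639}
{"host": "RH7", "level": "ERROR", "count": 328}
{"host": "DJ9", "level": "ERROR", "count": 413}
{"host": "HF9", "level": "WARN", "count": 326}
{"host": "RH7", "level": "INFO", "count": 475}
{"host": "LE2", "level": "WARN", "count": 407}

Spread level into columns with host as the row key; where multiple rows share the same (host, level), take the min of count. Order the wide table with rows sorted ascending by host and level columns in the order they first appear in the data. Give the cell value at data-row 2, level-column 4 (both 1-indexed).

19

With rows sorted ascending by host, row 2 is host=HF9. level columns in first-appearance order: ERROR, DEBUG, WARN, INFO; column 4 is INFO.
Long rows with host=HF9, level=INFO: min(425, 19) = 19.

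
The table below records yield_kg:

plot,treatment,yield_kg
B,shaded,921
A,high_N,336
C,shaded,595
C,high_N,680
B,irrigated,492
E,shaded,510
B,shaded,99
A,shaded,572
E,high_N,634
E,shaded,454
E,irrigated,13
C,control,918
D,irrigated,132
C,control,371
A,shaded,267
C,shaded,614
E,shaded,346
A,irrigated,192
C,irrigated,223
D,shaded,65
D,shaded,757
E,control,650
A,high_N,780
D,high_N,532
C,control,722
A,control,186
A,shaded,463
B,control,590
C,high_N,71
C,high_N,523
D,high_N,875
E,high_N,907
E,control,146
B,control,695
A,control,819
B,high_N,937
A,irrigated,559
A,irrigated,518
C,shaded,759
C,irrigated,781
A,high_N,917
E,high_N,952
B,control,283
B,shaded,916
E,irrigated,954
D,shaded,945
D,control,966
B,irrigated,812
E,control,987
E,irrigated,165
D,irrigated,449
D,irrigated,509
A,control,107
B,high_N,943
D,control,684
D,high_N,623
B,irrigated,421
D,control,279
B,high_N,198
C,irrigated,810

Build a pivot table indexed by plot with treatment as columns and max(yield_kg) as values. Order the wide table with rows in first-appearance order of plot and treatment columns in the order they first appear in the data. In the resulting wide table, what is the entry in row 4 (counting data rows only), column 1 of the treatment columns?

With rows in first-appearance order of plot, row 4 is plot=E. treatment columns in first-appearance order: shaded, high_N, irrigated, control; column 1 is shaded.
Long rows with plot=E, treatment=shaded: max(510, 454, 346) = 510.

510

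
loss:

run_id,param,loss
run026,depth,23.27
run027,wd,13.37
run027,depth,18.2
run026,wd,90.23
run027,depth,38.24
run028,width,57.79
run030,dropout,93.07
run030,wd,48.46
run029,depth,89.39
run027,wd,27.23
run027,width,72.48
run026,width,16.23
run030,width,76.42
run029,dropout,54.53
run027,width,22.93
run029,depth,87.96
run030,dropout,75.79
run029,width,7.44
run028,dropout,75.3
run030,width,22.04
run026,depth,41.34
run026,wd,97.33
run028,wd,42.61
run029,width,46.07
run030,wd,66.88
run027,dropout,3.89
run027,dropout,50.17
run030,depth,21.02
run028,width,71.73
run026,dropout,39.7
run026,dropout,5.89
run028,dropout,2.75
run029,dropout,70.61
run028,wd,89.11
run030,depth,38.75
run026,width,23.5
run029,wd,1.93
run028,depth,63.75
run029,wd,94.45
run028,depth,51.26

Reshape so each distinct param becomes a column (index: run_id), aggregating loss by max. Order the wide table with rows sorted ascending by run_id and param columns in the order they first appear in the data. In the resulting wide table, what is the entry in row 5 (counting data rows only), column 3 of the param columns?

With rows sorted ascending by run_id, row 5 is run_id=run030. param columns in first-appearance order: depth, wd, width, dropout; column 3 is width.
Long rows with run_id=run030, param=width: max(76.42, 22.04) = 76.42.

76.42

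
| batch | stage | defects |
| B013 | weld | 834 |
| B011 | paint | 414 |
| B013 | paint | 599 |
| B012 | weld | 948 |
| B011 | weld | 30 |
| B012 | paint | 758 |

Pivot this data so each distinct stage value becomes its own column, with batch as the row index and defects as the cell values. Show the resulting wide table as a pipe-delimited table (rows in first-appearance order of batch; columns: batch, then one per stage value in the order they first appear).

Columns: batch plus the 2 distinct stage values (weld, paint).
For example, row B013 column weld takes defects=834 from the long row (B013, weld).

| batch | weld | paint |
| B013 | 834 | 599 |
| B011 | 30 | 414 |
| B012 | 948 | 758 |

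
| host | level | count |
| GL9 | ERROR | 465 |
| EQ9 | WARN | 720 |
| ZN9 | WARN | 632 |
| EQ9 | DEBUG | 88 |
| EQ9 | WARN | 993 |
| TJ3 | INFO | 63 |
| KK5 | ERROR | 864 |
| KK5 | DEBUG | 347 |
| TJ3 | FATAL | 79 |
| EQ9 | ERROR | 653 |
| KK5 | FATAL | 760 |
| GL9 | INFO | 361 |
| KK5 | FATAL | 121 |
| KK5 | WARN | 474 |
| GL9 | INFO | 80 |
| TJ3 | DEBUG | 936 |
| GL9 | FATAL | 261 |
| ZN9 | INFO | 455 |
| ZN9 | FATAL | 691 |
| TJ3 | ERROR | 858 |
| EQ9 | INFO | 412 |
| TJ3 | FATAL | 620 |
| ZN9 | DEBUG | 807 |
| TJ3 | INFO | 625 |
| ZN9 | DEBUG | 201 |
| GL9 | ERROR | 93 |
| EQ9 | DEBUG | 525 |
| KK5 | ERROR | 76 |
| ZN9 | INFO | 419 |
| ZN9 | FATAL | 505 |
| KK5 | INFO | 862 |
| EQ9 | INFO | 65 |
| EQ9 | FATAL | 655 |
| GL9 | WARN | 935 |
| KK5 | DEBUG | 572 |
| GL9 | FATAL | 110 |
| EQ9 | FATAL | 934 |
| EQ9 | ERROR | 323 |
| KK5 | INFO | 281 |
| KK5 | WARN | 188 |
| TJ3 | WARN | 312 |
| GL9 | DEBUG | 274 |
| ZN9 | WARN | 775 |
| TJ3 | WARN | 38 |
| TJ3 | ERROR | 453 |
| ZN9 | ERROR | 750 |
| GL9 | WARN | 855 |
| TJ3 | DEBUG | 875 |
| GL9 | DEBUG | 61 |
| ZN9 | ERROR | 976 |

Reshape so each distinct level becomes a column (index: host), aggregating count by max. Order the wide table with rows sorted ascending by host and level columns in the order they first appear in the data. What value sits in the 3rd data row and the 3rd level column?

With rows sorted ascending by host, row 3 is host=KK5. level columns in first-appearance order: ERROR, WARN, DEBUG, INFO, FATAL; column 3 is DEBUG.
Long rows with host=KK5, level=DEBUG: max(347, 572) = 572.

572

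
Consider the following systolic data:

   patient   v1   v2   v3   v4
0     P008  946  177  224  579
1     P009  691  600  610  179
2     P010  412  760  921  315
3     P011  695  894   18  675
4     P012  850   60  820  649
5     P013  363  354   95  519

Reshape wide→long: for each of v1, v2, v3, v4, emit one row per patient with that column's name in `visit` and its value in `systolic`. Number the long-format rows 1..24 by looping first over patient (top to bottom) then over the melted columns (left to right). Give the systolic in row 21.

363

24 rows total (6 × 4). Row 21: index ⌊(21-1)/4⌋ = 5 into patient → P013; (21-1) mod 4 = 0 into the melted columns → v1.
So row 21 is (P013, v1, 363); systolic = 363.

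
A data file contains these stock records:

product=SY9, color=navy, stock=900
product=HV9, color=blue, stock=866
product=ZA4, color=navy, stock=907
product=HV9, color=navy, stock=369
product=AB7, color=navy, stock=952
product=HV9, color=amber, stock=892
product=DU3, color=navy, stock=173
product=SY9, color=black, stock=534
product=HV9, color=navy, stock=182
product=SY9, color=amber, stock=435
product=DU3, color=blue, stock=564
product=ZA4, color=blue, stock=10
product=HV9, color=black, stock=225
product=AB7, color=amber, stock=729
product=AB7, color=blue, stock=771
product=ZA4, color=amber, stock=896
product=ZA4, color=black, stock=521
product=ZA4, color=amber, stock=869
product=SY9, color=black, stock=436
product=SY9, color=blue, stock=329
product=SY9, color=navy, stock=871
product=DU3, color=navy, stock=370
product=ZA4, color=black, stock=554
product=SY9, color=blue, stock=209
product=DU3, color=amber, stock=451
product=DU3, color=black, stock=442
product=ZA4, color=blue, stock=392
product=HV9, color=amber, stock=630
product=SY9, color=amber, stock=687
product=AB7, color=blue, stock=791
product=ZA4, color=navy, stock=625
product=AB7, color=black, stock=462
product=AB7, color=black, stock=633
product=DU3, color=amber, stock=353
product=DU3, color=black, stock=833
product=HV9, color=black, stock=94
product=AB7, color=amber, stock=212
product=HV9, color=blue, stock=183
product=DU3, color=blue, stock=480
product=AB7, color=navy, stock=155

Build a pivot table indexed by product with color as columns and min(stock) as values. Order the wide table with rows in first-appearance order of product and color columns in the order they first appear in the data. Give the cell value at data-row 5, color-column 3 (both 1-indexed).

With rows in first-appearance order of product, row 5 is product=DU3. color columns in first-appearance order: navy, blue, amber, black; column 3 is amber.
Long rows with product=DU3, color=amber: min(451, 353) = 353.

353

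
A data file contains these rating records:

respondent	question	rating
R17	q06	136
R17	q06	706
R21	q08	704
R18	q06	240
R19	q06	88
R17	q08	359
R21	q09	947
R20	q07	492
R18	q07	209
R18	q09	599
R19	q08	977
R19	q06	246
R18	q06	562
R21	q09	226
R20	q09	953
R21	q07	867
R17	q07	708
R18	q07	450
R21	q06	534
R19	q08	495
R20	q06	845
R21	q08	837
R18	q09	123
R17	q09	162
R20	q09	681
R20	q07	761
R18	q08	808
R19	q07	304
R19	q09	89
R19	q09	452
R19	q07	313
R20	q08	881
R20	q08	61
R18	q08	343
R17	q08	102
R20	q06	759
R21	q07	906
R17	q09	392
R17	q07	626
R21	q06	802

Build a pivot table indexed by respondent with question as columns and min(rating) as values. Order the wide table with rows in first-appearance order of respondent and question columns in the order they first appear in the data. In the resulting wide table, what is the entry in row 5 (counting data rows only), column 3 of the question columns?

With rows in first-appearance order of respondent, row 5 is respondent=R20. question columns in first-appearance order: q06, q08, q09, q07; column 3 is q09.
Long rows with respondent=R20, question=q09: min(953, 681) = 681.

681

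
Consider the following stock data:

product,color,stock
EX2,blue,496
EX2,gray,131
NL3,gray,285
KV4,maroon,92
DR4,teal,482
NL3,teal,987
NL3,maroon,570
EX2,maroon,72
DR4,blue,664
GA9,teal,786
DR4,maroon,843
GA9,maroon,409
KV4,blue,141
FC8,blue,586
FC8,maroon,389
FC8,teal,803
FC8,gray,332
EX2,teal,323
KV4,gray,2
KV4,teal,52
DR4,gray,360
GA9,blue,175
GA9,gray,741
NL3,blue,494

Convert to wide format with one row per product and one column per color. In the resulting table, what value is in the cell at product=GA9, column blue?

175

Wide layout: rows indexed by product, columns are the 4 distinct color values (blue, gray, maroon, teal).
Cell (product=GA9, color=blue) draws from the long row where product=GA9 and color=blue, which has stock=175.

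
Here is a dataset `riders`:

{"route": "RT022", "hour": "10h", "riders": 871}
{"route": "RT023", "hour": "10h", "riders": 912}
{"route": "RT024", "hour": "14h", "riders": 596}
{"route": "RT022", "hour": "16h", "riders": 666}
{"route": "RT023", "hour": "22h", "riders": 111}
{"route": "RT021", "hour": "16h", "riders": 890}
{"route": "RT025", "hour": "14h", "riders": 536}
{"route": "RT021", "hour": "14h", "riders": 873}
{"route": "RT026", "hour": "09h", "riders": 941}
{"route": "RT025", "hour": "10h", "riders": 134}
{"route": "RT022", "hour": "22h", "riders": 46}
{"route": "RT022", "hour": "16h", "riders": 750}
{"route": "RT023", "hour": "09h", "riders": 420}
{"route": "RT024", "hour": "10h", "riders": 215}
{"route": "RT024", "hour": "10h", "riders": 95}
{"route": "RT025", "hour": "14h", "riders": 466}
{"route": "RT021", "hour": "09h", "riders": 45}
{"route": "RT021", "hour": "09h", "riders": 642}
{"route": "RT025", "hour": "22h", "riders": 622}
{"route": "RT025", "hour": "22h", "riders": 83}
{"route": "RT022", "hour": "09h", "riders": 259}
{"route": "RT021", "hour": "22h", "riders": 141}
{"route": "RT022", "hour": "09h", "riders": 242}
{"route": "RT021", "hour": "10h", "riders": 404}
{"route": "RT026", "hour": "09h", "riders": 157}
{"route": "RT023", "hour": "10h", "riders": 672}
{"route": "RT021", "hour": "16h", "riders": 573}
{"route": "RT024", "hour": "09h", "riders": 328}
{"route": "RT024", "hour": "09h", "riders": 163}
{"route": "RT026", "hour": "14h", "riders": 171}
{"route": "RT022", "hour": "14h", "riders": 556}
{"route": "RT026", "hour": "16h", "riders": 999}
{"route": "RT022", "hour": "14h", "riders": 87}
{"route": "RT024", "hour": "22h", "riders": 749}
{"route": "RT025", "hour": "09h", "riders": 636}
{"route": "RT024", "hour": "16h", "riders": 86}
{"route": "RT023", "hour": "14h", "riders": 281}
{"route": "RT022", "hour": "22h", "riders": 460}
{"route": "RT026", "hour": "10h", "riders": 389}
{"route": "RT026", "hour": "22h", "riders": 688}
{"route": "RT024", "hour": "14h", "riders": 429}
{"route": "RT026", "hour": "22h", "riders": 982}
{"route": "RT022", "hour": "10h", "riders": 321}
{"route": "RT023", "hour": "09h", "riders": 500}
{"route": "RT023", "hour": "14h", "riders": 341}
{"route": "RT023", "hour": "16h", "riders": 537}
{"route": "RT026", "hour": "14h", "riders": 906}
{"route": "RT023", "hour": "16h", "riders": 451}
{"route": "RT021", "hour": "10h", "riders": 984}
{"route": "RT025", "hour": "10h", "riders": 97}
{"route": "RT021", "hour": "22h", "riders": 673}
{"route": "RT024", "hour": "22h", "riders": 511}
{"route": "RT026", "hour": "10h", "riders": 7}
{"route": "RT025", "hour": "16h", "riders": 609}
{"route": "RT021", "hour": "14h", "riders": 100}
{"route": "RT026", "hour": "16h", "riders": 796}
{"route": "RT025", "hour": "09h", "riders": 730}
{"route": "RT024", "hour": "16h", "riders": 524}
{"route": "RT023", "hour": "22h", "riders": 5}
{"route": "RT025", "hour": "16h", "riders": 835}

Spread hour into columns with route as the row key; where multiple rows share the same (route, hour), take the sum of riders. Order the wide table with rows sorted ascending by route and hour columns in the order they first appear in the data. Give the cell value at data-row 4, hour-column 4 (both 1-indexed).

1260

With rows sorted ascending by route, row 4 is route=RT024. hour columns in first-appearance order: 10h, 14h, 16h, 22h, 09h; column 4 is 22h.
Long rows with route=RT024, hour=22h: 749 + 511 = 1260.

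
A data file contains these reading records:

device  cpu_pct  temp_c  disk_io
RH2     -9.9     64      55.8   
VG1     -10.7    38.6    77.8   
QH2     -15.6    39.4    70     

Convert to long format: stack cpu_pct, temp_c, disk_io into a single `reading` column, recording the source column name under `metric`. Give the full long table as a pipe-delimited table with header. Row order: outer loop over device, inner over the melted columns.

Each (device, column) pair becomes one row: 3 × 3 = 9 rows.
For example, (RH2, cpu_pct) → reading=-9.9.

| device | metric | reading |
| RH2 | cpu_pct | -9.9 |
| RH2 | temp_c | 64 |
| RH2 | disk_io | 55.8 |
| VG1 | cpu_pct | -10.7 |
| VG1 | temp_c | 38.6 |
| VG1 | disk_io | 77.8 |
| QH2 | cpu_pct | -15.6 |
| QH2 | temp_c | 39.4 |
| QH2 | disk_io | 70 |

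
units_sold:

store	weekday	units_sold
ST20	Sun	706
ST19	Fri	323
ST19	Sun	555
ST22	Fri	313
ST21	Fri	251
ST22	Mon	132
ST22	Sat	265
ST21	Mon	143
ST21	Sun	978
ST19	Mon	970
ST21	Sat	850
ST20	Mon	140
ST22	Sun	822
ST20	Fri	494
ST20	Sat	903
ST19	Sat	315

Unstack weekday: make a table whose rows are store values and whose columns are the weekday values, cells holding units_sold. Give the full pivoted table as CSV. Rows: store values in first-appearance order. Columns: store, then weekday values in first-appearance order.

store,Sun,Fri,Mon,Sat
ST20,706,494,140,903
ST19,555,323,970,315
ST22,822,313,132,265
ST21,978,251,143,850

Columns: store plus the 4 distinct weekday values (Sun, Fri, Mon, Sat).
For example, row ST20 column Sun takes units_sold=706 from the long row (ST20, Sun).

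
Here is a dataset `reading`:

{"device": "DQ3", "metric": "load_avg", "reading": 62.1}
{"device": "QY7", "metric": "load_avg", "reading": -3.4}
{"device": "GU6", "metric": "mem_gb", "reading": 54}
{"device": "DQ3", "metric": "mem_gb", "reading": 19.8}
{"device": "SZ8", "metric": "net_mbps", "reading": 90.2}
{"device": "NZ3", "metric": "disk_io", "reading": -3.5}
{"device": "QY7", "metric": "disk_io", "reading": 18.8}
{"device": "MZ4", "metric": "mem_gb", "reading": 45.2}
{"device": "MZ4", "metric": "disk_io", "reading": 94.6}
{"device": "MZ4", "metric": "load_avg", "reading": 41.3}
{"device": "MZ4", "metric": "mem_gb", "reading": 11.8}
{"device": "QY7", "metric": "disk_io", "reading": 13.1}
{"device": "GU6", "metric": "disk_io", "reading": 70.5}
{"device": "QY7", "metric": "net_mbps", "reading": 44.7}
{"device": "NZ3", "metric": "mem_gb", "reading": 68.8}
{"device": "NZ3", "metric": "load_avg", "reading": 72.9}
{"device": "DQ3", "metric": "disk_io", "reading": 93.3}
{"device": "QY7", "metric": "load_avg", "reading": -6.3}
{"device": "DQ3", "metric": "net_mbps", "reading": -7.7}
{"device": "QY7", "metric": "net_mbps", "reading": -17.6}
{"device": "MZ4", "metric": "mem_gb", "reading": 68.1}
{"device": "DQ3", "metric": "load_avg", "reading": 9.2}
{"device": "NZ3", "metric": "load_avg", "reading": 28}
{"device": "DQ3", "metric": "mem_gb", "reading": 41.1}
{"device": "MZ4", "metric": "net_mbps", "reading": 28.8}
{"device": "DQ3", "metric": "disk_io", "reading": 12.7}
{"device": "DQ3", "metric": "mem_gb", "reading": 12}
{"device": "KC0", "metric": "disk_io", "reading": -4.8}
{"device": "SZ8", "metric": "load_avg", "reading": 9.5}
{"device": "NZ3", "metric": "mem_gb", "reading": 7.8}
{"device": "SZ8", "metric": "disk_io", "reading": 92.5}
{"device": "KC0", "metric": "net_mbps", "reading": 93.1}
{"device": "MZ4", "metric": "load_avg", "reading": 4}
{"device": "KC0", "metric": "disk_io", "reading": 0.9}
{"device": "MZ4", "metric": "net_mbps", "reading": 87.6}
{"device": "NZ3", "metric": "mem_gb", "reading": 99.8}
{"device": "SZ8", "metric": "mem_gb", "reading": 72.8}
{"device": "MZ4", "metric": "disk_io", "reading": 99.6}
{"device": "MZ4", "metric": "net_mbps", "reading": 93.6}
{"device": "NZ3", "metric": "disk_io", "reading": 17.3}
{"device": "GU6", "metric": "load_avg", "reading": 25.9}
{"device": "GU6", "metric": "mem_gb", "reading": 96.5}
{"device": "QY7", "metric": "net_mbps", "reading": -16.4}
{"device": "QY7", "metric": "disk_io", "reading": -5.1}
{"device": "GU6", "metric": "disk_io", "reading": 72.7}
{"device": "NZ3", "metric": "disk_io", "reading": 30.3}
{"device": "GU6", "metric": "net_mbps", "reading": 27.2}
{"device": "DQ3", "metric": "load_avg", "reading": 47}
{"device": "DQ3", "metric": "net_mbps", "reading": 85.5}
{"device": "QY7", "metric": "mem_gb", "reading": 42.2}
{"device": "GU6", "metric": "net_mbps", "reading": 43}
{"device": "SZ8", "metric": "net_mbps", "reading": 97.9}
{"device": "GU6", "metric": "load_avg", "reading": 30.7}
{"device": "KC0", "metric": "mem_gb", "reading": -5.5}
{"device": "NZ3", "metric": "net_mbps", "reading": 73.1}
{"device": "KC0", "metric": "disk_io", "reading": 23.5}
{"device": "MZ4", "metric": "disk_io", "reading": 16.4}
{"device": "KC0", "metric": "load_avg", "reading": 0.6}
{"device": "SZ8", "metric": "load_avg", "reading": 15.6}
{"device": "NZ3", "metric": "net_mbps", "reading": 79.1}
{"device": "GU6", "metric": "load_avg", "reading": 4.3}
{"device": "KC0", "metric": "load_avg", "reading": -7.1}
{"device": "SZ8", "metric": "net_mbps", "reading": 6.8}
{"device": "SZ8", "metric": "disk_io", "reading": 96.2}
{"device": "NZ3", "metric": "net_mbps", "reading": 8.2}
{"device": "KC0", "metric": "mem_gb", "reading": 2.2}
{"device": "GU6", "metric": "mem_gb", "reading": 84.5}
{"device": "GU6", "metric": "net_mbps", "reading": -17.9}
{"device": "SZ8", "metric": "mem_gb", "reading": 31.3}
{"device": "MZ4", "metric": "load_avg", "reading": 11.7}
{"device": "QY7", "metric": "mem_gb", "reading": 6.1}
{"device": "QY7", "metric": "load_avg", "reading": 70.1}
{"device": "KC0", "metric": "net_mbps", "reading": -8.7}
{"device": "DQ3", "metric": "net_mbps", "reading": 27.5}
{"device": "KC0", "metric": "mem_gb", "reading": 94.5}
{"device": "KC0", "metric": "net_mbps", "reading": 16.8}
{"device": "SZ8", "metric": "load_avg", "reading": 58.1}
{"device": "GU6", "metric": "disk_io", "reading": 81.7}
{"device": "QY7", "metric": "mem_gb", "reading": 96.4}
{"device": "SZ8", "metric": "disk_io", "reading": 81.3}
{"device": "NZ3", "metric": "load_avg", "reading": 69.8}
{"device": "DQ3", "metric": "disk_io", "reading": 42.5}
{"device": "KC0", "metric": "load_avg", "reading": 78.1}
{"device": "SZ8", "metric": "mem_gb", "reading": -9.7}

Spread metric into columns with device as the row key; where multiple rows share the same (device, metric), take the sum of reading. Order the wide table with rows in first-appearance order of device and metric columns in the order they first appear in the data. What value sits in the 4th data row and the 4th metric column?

270

With rows in first-appearance order of device, row 4 is device=SZ8. metric columns in first-appearance order: load_avg, mem_gb, net_mbps, disk_io; column 4 is disk_io.
Long rows with device=SZ8, metric=disk_io: 92.5 + 96.2 + 81.3 = 270.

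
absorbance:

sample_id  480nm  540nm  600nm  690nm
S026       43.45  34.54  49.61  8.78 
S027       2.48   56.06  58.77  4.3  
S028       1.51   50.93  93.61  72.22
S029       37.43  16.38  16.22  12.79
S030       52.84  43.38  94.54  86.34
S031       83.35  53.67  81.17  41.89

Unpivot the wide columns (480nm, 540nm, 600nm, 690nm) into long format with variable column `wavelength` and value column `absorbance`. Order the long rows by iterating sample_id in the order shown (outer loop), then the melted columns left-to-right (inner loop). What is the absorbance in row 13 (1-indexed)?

37.43

24 rows total (6 × 4). Row 13: index ⌊(13-1)/4⌋ = 3 into sample_id → S029; (13-1) mod 4 = 0 into the melted columns → 480nm.
So row 13 is (S029, 480nm, 37.43); absorbance = 37.43.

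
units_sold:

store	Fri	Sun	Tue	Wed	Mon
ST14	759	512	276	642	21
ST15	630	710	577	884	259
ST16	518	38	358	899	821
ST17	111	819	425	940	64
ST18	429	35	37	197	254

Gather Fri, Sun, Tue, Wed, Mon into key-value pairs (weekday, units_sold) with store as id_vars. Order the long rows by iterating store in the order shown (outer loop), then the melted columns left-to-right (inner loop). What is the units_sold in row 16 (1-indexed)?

25 rows total (5 × 5). Row 16: index ⌊(16-1)/5⌋ = 3 into store → ST17; (16-1) mod 5 = 0 into the melted columns → Fri.
So row 16 is (ST17, Fri, 111); units_sold = 111.

111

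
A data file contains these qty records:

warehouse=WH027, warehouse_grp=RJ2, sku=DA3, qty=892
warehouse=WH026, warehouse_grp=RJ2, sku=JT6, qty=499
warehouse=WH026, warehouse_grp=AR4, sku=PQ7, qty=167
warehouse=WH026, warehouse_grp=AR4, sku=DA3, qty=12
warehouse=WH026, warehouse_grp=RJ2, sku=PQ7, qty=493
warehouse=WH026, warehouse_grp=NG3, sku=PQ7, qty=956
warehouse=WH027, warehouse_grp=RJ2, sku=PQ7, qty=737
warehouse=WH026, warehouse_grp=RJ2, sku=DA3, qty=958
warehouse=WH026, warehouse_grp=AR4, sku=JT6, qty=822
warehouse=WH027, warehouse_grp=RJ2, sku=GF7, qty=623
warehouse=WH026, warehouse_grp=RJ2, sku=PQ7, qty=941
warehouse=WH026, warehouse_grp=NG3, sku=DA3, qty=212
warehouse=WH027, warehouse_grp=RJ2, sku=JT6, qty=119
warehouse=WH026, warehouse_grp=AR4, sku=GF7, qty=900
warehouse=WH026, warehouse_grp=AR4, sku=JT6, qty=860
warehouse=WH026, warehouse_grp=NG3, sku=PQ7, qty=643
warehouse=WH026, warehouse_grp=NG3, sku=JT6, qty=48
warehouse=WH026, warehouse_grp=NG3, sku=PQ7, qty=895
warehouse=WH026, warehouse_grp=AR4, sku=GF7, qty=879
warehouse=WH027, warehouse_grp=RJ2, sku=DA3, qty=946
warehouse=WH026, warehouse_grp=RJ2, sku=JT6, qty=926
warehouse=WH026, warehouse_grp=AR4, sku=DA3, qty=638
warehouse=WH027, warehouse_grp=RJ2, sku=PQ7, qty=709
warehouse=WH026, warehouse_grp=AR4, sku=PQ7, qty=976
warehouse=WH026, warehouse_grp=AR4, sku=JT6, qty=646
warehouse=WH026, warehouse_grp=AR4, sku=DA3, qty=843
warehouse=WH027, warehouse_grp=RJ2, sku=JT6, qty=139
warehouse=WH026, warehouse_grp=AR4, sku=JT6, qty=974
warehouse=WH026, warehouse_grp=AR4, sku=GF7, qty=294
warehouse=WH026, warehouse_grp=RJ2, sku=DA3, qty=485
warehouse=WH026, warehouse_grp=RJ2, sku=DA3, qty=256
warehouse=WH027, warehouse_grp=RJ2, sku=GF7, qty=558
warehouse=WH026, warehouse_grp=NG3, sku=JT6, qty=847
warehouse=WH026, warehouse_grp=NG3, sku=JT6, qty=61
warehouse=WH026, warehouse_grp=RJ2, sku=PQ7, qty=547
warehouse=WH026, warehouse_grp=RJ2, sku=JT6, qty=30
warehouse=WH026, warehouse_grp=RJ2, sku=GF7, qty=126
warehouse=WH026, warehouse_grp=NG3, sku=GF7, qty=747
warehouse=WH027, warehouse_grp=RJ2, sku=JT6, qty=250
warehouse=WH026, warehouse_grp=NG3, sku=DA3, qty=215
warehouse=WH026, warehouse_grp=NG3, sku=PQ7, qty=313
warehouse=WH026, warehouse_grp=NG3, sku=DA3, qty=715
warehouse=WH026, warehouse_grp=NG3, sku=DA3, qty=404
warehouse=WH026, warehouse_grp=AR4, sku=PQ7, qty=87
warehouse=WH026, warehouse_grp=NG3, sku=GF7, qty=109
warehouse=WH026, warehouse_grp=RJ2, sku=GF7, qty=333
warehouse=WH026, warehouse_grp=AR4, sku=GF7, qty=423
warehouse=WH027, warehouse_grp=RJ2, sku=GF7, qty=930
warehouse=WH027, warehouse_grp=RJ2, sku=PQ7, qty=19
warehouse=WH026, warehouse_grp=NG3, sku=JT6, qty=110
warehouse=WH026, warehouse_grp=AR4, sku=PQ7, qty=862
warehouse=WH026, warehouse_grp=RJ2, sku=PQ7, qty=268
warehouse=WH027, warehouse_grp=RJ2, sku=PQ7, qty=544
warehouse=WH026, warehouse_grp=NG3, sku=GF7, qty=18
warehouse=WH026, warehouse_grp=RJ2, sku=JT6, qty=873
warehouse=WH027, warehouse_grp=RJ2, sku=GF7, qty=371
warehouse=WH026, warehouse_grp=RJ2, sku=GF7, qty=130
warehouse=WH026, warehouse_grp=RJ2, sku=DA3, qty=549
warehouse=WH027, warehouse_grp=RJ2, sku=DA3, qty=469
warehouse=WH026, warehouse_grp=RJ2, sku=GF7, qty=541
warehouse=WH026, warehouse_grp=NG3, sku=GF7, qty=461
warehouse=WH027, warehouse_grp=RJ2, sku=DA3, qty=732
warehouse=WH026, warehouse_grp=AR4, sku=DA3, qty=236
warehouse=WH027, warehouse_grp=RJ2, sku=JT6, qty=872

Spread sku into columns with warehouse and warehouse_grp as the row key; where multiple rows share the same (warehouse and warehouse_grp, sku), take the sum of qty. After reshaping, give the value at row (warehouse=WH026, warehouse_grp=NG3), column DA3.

1546

Rows with warehouse=WH026, warehouse_grp=NG3 and sku=DA3: qty values are 212, 215, 715, 404.
212 + 215 + 715 + 404 = 1546.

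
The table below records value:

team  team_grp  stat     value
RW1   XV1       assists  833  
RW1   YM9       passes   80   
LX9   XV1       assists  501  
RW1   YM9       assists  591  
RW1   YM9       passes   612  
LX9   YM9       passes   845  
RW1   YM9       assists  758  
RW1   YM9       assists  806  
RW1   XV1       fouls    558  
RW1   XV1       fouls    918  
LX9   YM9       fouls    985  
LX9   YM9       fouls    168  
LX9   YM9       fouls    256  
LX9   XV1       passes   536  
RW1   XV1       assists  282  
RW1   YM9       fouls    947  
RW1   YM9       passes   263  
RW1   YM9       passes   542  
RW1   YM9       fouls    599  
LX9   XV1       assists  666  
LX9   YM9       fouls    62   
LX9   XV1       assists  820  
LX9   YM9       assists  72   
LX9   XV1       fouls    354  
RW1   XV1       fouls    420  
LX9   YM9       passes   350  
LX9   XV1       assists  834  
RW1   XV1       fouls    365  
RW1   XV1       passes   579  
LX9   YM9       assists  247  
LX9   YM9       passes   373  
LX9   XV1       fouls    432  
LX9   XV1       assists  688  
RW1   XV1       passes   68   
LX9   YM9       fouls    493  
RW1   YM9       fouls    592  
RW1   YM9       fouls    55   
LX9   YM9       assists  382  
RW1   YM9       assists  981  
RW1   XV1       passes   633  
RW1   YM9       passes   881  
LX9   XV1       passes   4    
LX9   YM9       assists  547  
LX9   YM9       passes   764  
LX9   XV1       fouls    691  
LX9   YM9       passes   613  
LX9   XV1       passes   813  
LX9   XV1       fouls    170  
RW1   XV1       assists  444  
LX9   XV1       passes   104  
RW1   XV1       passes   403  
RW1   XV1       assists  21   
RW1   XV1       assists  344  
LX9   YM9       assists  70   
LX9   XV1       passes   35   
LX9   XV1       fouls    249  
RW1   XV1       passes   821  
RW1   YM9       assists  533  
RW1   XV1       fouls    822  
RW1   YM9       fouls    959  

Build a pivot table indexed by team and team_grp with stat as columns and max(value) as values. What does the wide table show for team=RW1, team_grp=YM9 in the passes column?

Rows with team=RW1, team_grp=YM9 and stat=passes: value values are 80, 612, 263, 542, 881.
max(80, 612, 263, 542, 881) = 881.

881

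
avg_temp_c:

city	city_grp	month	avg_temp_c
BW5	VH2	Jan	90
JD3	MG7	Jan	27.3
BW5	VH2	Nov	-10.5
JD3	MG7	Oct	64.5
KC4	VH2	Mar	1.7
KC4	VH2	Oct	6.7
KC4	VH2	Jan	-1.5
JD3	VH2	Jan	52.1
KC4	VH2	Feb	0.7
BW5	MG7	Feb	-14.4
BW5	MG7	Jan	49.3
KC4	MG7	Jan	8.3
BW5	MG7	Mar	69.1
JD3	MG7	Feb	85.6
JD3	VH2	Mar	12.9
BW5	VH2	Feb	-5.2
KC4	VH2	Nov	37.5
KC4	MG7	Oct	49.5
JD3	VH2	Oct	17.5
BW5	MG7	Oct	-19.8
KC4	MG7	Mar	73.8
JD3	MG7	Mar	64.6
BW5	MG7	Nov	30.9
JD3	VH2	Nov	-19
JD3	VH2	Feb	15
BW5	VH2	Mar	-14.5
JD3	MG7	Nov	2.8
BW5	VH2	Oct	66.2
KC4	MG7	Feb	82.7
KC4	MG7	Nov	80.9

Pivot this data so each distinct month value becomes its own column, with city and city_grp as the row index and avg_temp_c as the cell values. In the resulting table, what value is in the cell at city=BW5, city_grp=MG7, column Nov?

Wide layout: rows indexed by city and city_grp, columns are the 5 distinct month values (Jan, Nov, Oct, Mar, Feb).
Cell (city=BW5, city_grp=MG7, month=Nov) draws from the long row where city=BW5, city_grp=MG7 and month=Nov, which has avg_temp_c=30.9.

30.9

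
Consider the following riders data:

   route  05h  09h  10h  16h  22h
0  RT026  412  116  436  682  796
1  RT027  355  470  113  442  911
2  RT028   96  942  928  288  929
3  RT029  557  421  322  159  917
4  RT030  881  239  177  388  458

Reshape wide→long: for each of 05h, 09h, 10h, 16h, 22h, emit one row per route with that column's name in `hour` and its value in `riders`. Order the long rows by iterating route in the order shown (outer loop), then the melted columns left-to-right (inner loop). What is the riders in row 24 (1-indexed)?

388

25 rows total (5 × 5). Row 24: index ⌊(24-1)/5⌋ = 4 into route → RT030; (24-1) mod 5 = 3 into the melted columns → 16h.
So row 24 is (RT030, 16h, 388); riders = 388.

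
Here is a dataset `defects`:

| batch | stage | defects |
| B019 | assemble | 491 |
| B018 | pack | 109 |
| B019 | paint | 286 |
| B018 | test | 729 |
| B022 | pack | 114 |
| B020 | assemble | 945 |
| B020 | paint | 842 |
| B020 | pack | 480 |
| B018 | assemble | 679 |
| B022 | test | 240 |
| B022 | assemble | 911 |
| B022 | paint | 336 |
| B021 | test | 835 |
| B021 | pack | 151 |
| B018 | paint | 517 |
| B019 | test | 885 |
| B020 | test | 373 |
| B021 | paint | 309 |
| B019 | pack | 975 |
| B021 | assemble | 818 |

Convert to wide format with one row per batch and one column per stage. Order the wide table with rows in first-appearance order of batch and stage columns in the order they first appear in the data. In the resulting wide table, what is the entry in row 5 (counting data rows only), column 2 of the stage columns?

151

With rows in first-appearance order of batch, row 5 is batch=B021. stage columns in first-appearance order: assemble, pack, paint, test; column 2 is pack.
Long rows with batch=B021, stage=pack: defects = 151.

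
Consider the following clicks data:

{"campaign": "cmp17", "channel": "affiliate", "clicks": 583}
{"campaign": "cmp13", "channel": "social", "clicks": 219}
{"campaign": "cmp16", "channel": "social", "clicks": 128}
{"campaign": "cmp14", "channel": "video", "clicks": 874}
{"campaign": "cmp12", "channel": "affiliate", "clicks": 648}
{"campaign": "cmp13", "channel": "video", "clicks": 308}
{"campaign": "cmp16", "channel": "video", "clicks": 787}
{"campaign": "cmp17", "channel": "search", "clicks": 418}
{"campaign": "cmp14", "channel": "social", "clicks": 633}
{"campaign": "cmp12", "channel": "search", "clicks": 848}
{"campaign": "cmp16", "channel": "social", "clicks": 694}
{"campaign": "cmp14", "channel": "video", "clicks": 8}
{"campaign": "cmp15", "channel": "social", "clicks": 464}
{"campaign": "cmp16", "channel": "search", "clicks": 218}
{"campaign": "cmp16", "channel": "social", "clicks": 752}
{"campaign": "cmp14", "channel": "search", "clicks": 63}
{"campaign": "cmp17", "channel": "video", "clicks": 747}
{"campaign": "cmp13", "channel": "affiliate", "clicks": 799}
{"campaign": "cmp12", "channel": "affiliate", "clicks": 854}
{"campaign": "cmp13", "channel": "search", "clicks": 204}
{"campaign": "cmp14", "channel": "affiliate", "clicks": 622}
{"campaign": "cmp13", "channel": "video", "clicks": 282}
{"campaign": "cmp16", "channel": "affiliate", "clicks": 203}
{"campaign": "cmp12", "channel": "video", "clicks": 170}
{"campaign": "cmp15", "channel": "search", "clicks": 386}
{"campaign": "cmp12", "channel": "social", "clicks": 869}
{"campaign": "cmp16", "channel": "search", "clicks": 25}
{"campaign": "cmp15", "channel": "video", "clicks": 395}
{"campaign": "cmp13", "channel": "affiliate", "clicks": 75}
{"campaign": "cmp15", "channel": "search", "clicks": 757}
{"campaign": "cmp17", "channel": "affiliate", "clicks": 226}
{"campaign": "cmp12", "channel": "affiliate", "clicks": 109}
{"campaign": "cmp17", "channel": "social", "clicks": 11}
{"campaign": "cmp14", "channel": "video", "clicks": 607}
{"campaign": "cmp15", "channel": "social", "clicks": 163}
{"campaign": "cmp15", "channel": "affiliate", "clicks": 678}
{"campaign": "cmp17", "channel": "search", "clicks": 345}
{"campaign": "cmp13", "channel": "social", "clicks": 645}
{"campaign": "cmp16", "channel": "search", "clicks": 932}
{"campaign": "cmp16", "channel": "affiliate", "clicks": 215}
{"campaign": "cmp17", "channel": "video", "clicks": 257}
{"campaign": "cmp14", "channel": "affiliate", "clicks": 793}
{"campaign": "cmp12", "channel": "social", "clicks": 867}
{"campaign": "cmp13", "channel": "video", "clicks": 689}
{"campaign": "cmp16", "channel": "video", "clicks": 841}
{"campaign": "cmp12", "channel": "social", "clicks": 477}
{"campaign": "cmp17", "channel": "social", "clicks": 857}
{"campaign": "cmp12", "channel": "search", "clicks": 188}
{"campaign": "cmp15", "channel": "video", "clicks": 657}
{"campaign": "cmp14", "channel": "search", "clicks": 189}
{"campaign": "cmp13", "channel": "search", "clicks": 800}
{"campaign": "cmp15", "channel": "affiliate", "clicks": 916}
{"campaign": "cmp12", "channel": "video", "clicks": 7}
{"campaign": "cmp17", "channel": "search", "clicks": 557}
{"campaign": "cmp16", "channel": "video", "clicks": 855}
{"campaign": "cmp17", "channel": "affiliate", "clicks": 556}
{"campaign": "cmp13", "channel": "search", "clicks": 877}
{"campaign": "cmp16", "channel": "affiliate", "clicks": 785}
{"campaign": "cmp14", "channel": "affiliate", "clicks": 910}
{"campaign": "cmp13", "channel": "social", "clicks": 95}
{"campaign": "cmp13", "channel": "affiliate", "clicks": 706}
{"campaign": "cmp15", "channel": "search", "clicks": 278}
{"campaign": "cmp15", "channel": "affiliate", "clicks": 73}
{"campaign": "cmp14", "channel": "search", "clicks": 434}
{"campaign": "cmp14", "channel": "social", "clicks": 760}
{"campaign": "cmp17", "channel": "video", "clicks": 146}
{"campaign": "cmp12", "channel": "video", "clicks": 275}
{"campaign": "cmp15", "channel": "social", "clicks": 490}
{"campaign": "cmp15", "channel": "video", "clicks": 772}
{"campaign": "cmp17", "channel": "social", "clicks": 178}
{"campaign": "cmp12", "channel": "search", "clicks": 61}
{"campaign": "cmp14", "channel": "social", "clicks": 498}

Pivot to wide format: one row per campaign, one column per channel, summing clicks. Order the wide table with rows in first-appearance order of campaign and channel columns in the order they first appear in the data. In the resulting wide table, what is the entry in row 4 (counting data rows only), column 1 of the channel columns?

2325

With rows in first-appearance order of campaign, row 4 is campaign=cmp14. channel columns in first-appearance order: affiliate, social, video, search; column 1 is affiliate.
Long rows with campaign=cmp14, channel=affiliate: 622 + 793 + 910 = 2325.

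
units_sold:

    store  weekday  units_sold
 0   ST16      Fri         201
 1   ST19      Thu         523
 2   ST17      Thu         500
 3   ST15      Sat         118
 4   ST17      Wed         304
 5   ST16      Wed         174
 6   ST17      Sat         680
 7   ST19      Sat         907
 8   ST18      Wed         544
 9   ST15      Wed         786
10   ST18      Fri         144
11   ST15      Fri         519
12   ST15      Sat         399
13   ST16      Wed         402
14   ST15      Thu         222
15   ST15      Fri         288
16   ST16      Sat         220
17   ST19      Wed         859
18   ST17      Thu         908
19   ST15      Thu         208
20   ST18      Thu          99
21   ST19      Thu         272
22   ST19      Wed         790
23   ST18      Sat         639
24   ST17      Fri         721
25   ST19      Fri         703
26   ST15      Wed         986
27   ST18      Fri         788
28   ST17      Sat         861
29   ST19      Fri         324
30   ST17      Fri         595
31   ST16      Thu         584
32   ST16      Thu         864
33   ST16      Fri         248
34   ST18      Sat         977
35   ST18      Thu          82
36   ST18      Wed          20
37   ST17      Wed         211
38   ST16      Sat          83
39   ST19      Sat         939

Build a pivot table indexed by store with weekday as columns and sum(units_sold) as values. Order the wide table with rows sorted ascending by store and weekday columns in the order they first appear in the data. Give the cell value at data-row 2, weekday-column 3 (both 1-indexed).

303

With rows sorted ascending by store, row 2 is store=ST16. weekday columns in first-appearance order: Fri, Thu, Sat, Wed; column 3 is Sat.
Long rows with store=ST16, weekday=Sat: 220 + 83 = 303.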